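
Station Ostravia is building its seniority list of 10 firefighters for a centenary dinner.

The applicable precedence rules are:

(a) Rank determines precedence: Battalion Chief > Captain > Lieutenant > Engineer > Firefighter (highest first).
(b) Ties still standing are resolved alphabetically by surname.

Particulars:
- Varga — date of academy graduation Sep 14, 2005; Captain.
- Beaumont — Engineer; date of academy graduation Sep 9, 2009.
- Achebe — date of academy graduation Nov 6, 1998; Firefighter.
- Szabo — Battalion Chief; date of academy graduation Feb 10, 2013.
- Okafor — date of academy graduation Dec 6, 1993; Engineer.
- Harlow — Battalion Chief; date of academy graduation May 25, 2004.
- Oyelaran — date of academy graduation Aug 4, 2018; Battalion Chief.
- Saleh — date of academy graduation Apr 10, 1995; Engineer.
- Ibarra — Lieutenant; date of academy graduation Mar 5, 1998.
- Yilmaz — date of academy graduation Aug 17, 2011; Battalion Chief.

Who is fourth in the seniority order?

By rank: Harlow, Oyelaran, Szabo and Yilmaz (Battalion Chief); then Varga (Captain); then Ibarra (Lieutenant); then Beaumont, Okafor and Saleh (Engineer); then Achebe (Firefighter).
Among Harlow, Oyelaran, Szabo and Yilmaz, alphabetically by surname: Harlow before Oyelaran before Szabo before Yilmaz.
Among Beaumont, Okafor and Saleh, alphabetically by surname: Beaumont before Okafor before Saleh.
Order: Harlow, Oyelaran, Szabo, Yilmaz, Varga, Ibarra, Beaumont, Okafor, Saleh, Achebe.

Yilmaz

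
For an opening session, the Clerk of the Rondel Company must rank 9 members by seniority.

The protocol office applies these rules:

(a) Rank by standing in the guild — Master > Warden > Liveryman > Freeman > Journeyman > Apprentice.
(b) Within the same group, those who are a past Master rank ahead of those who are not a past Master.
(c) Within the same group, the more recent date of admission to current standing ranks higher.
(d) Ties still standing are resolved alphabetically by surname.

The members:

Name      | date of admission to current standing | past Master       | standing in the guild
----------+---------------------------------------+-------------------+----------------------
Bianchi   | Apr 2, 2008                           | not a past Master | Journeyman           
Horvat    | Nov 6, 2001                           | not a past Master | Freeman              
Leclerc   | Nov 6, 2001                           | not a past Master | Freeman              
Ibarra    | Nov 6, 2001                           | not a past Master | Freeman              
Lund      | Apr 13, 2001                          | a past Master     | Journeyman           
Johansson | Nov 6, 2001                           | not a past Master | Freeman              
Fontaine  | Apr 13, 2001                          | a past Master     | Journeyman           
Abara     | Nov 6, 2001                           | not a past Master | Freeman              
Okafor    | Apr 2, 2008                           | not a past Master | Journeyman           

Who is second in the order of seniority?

Horvat

By standing in the guild: Abara, Horvat, Ibarra, Johansson and Leclerc (Freeman); then Fontaine, Lund, Bianchi and Okafor (Journeyman).
Abara, Horvat, Ibarra, Johansson and Leclerc are each not a past Master, so the next rule applies.
Abara, Horvat, Ibarra, Johansson and Leclerc all have date of admission to current standing Nov 6, 2001, so the next rule applies.
Among Abara, Horvat, Ibarra, Johansson and Leclerc, alphabetically by surname: Abara before Horvat before Ibarra before Johansson before Leclerc.
Among Fontaine, Lund, Bianchi and Okafor, a past Master before not a past Master: Fontaine and Lund (a past Master) before Bianchi and Okafor (not a past Master).
Fontaine and Lund both have date of admission to current standing Apr 13, 2001, so the next rule applies.
Among Fontaine and Lund, alphabetically by surname: Fontaine before Lund.
Bianchi and Okafor both have date of admission to current standing Apr 2, 2008, so the next rule applies.
Among Bianchi and Okafor, alphabetically by surname: Bianchi before Okafor.
Order: Abara, Horvat, Ibarra, Johansson, Leclerc, Fontaine, Lund, Bianchi, Okafor.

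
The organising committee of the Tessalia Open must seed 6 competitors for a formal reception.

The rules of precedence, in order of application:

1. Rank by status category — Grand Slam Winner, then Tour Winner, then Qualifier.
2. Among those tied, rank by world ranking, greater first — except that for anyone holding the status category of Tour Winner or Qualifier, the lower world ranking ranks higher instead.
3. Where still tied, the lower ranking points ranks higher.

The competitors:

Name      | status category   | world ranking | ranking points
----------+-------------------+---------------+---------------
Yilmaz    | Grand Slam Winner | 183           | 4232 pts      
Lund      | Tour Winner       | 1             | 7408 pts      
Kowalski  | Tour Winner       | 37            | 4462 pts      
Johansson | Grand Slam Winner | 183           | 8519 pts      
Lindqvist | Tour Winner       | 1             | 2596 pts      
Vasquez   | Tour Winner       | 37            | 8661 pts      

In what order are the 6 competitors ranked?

By status category: Yilmaz and Johansson (Grand Slam Winner); then Lindqvist, Lund, Kowalski and Vasquez (Tour Winner).
Yilmaz and Johansson both have world ranking 183, so the next rule applies.
Among Yilmaz and Johansson, by ranking points (lower first): Yilmaz (4232 pts) before Johansson (8519 pts).
Among Lindqvist, Lund, Kowalski and Vasquez, by world ranking (lower first) (reversed rule for this group): Lindqvist and Lund (1) before Kowalski and Vasquez (37).
Among Lindqvist and Lund, by ranking points (lower first): Lindqvist (2596 pts) before Lund (7408 pts).
Among Kowalski and Vasquez, by ranking points (lower first): Kowalski (4462 pts) before Vasquez (8661 pts).
Full order: Yilmaz, Johansson, Lindqvist, Lund, Kowalski, Vasquez.

Yilmaz, Johansson, Lindqvist, Lund, Kowalski, Vasquez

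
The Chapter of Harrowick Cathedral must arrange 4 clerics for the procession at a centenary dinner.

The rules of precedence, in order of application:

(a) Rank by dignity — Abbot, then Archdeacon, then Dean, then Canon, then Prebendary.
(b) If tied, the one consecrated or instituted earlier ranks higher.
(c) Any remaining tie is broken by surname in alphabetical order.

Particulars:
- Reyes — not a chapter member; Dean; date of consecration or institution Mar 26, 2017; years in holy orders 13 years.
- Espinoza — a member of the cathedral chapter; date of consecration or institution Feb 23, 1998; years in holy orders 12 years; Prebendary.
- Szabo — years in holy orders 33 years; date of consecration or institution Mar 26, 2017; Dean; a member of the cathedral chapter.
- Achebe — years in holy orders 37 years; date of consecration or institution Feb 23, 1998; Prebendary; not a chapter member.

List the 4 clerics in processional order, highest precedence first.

Reyes, Szabo, Achebe, Espinoza

By dignity: Reyes and Szabo (Dean); then Achebe and Espinoza (Prebendary).
Reyes and Szabo both have date of consecration or institution Mar 26, 2017, so the next rule applies.
Among Reyes and Szabo, alphabetically by surname: Reyes before Szabo.
Achebe and Espinoza both have date of consecration or institution Feb 23, 1998, so the next rule applies.
Among Achebe and Espinoza, alphabetically by surname: Achebe before Espinoza.
Full order: Reyes, Szabo, Achebe, Espinoza.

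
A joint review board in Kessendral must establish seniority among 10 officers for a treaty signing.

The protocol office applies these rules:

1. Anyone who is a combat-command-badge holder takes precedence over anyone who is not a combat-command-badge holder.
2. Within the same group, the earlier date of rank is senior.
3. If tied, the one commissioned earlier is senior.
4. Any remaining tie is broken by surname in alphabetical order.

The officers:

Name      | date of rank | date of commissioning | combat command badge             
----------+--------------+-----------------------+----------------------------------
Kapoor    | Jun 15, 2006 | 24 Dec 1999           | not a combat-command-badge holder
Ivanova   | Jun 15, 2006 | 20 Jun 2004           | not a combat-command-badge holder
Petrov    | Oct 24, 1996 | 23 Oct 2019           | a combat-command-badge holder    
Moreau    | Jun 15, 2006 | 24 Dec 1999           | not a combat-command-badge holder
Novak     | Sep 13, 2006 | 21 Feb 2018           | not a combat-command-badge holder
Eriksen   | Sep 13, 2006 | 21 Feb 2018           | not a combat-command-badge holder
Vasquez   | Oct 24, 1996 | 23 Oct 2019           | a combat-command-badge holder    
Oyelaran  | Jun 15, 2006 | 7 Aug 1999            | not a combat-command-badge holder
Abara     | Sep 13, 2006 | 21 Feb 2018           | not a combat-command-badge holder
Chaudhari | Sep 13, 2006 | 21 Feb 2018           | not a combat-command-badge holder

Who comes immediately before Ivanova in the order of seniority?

By the first rule: Petrov and Vasquez (both a combat-command-badge holder); then Oyelaran, Kapoor, Moreau, Ivanova, Abara, Chaudhari, Eriksen and Novak (each not a combat-command-badge holder).
Petrov and Vasquez both have date of rank Oct 24, 1996, so the next rule applies.
Petrov and Vasquez both have date of commissioning 23 Oct 2019, so the next rule applies.
Among Petrov and Vasquez, alphabetically by surname: Petrov before Vasquez.
Among Oyelaran, Kapoor, Moreau, Ivanova, Abara, Chaudhari, Eriksen and Novak, by date of rank (earlier first): Oyelaran, Kapoor, Moreau and Ivanova (Jun 15, 2006) before Abara, Chaudhari, Eriksen and Novak (Sep 13, 2006).
Among Oyelaran, Kapoor, Moreau and Ivanova, by date of commissioning (earlier first): Oyelaran (7 Aug 1999) before Kapoor and Moreau (24 Dec 1999) before Ivanova (20 Jun 2004).
Among Kapoor and Moreau, alphabetically by surname: Kapoor before Moreau.
Abara, Chaudhari, Eriksen and Novak all have date of commissioning 21 Feb 2018, so the next rule applies.
Among Abara, Chaudhari, Eriksen and Novak, alphabetically by surname: Abara before Chaudhari before Eriksen before Novak.
Order: Petrov, Vasquez, Oyelaran, Kapoor, Moreau, Ivanova, Abara, Chaudhari, Eriksen, Novak.

Moreau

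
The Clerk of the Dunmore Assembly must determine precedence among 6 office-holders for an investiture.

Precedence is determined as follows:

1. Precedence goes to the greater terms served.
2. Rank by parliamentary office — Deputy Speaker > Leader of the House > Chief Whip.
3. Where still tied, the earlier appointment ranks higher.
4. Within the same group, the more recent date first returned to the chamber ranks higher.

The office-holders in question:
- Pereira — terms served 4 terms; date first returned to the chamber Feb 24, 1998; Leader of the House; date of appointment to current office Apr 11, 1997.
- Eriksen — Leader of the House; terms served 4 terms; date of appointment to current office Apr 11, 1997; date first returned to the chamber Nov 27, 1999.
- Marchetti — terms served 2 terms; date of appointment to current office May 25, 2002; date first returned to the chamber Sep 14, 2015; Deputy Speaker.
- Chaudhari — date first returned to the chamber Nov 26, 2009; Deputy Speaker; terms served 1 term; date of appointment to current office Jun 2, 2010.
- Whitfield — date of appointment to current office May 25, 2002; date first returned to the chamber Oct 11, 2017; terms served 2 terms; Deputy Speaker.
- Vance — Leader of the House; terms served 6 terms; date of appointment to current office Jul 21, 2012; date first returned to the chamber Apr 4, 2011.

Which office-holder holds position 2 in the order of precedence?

By terms served (higher first): Vance (6 terms); then Eriksen and Pereira (both 4 terms); then Whitfield and Marchetti (both 2 terms); then Chaudhari (1 term).
Eriksen and Pereira are each Leader of the House, so the next rule applies.
Eriksen and Pereira both have date of appointment to current office Apr 11, 1997, so the next rule applies.
Among Eriksen and Pereira, by date first returned to the chamber (later first): Eriksen (Nov 27, 1999) before Pereira (Feb 24, 1998).
Whitfield and Marchetti are each Deputy Speaker, so the next rule applies.
Whitfield and Marchetti both have date of appointment to current office May 25, 2002, so the next rule applies.
Among Whitfield and Marchetti, by date first returned to the chamber (later first): Whitfield (Oct 11, 2017) before Marchetti (Sep 14, 2015).
Order: Vance, Eriksen, Pereira, Whitfield, Marchetti, Chaudhari.

Eriksen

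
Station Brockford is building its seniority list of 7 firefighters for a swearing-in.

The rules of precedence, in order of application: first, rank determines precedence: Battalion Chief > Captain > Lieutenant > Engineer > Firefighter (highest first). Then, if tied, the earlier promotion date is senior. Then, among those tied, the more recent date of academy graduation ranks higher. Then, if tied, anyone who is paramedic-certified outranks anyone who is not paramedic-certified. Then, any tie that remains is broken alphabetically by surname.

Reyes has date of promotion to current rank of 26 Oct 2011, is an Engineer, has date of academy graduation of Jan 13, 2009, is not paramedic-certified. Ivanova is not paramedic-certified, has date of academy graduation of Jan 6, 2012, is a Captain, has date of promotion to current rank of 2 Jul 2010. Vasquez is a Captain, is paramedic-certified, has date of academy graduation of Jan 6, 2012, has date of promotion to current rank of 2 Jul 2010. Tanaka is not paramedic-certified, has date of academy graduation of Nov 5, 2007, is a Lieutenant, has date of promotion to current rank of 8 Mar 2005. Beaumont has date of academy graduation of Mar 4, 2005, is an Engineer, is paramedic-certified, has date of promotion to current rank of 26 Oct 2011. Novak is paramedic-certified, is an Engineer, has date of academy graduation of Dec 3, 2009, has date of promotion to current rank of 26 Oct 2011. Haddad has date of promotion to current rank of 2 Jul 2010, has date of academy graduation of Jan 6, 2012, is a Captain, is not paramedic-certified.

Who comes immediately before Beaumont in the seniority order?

Reyes

By rank: Vasquez, Haddad and Ivanova (Captain); then Tanaka (Lieutenant); then Novak, Reyes and Beaumont (Engineer).
Vasquez, Haddad and Ivanova all have date of promotion to current rank 2 Jul 2010, so the next rule applies.
Vasquez, Haddad and Ivanova all have date of academy graduation Jan 6, 2012, so the next rule applies.
Among Vasquez, Haddad and Ivanova, paramedic-certified before not paramedic-certified: Vasquez (paramedic-certified) before Haddad and Ivanova (not paramedic-certified).
Among Haddad and Ivanova, alphabetically by surname: Haddad before Ivanova.
Novak, Reyes and Beaumont all have date of promotion to current rank 26 Oct 2011, so the next rule applies.
Among Novak, Reyes and Beaumont, by date of academy graduation (later first): Novak (Dec 3, 2009) before Reyes (Jan 13, 2009) before Beaumont (Mar 4, 2005).
Order: Vasquez, Haddad, Ivanova, Tanaka, Novak, Reyes, Beaumont.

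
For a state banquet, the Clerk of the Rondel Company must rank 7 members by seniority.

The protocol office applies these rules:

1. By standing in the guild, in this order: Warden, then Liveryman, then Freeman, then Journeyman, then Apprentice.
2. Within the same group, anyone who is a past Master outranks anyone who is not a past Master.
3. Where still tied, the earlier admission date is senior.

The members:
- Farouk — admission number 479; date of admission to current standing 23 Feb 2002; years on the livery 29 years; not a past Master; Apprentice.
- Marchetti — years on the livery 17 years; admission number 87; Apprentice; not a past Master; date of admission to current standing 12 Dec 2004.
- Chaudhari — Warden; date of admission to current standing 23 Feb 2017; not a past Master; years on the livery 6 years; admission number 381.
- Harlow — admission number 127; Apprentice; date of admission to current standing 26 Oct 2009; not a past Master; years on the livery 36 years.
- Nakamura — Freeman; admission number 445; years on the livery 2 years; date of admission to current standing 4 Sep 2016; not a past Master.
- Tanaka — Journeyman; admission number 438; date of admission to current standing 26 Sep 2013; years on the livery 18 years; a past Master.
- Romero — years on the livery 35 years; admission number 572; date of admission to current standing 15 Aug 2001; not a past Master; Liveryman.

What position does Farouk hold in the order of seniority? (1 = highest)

5

By standing in the guild: Chaudhari (Warden); then Romero (Liveryman); then Nakamura (Freeman); then Tanaka (Journeyman); then Farouk, Marchetti and Harlow (Apprentice).
Farouk, Marchetti and Harlow are each not a past Master, so the next rule applies.
Among Farouk, Marchetti and Harlow, by date of admission to current standing (earlier first): Farouk (23 Feb 2002) before Marchetti (12 Dec 2004) before Harlow (26 Oct 2009).
Order: Chaudhari, Romero, Nakamura, Tanaka, Farouk, Marchetti, Harlow. So position 5.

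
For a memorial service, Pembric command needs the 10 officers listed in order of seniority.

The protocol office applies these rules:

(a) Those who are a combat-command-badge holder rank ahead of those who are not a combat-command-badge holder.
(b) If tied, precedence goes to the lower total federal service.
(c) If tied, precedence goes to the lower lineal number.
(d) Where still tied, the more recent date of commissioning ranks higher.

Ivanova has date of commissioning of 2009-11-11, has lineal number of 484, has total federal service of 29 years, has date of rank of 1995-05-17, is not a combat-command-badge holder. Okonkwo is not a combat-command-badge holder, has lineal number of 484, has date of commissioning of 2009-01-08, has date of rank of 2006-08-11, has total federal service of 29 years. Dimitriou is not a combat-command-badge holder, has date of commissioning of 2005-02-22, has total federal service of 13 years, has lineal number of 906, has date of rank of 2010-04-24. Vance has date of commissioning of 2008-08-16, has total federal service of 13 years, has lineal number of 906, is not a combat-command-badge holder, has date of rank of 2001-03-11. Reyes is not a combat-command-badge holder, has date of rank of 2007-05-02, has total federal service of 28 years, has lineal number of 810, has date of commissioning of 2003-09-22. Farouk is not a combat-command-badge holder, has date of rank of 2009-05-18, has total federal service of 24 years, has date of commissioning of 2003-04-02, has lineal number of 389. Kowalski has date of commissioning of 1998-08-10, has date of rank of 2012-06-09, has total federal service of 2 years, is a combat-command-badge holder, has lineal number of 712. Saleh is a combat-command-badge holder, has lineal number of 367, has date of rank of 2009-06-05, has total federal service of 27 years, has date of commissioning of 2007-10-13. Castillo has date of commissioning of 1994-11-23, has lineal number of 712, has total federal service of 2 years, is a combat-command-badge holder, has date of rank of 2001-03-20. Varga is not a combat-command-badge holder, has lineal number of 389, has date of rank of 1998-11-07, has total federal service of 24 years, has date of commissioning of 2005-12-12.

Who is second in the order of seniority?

Castillo

By the first rule: Kowalski, Castillo and Saleh (each a combat-command-badge holder); then Vance, Dimitriou, Varga, Farouk, Reyes, Ivanova and Okonkwo (each not a combat-command-badge holder).
Among Kowalski, Castillo and Saleh, by total federal service (lower first): Kowalski and Castillo (2 years) before Saleh (27 years).
Kowalski and Castillo both have lineal number 712, so the next rule applies.
Among Kowalski and Castillo, by date of commissioning (later first): Kowalski (1998-08-10) before Castillo (1994-11-23).
Among Vance, Dimitriou, Varga, Farouk, Reyes, Ivanova and Okonkwo, by total federal service (lower first): Vance and Dimitriou (13 years) before Varga and Farouk (24 years) before Reyes (28 years) before Ivanova and Okonkwo (29 years).
Vance and Dimitriou both have lineal number 906, so the next rule applies.
Among Vance and Dimitriou, by date of commissioning (later first): Vance (2008-08-16) before Dimitriou (2005-02-22).
Varga and Farouk both have lineal number 389, so the next rule applies.
Among Varga and Farouk, by date of commissioning (later first): Varga (2005-12-12) before Farouk (2003-04-02).
Ivanova and Okonkwo both have lineal number 484, so the next rule applies.
Among Ivanova and Okonkwo, by date of commissioning (later first): Ivanova (2009-11-11) before Okonkwo (2009-01-08).
Order: Kowalski, Castillo, Saleh, Vance, Dimitriou, Varga, Farouk, Reyes, Ivanova, Okonkwo.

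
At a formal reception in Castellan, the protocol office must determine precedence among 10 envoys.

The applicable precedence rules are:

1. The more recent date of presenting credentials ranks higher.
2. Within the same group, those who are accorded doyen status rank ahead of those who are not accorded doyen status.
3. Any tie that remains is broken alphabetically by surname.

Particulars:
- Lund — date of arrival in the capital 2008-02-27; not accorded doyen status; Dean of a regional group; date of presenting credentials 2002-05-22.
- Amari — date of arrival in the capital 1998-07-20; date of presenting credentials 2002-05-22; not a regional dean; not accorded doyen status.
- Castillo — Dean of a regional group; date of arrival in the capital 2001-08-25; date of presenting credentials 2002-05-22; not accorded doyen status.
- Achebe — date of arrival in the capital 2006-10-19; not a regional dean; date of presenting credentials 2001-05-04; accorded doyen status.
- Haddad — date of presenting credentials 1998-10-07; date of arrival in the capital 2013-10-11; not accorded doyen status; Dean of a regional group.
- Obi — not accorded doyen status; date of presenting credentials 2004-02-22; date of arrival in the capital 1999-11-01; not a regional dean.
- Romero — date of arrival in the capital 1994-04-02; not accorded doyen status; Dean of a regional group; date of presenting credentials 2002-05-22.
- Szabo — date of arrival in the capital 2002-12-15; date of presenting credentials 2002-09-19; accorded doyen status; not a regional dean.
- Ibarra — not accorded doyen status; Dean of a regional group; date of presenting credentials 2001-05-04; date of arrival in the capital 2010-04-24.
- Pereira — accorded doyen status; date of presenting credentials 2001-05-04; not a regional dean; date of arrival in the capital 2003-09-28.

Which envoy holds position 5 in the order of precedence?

Lund

By date of presenting credentials (later first): Obi (2004-02-22); then Szabo (2002-09-19); then Amari, Castillo, Lund and Romero (each 2002-05-22); then Achebe, Pereira and Ibarra (each 2001-05-04); then Haddad (1998-10-07).
Amari, Castillo, Lund and Romero are each not accorded doyen status, so the next rule applies.
Among Amari, Castillo, Lund and Romero, alphabetically by surname: Amari before Castillo before Lund before Romero.
Among Achebe, Pereira and Ibarra, accorded doyen status before not accorded doyen status: Achebe and Pereira (accorded doyen status) before Ibarra (not accorded doyen status).
Among Achebe and Pereira, alphabetically by surname: Achebe before Pereira.
Order: Obi, Szabo, Amari, Castillo, Lund, Romero, Achebe, Pereira, Ibarra, Haddad.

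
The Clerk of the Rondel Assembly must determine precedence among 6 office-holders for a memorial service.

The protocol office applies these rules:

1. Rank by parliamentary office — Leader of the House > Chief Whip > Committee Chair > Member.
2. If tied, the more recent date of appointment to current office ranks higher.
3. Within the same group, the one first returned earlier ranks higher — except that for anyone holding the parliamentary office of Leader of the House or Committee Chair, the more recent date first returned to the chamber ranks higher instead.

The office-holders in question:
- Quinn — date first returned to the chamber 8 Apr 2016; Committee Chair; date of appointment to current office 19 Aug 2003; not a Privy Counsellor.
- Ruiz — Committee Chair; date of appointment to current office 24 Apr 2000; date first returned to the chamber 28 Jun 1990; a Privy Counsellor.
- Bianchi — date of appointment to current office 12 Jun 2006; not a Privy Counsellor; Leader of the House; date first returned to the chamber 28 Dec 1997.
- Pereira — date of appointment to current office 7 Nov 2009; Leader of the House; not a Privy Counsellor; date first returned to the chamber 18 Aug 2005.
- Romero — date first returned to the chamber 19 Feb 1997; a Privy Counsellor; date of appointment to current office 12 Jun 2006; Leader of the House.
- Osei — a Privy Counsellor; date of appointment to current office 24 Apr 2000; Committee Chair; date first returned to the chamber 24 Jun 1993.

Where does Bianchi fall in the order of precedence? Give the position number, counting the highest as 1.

2

By parliamentary office: Pereira, Bianchi and Romero (Leader of the House); then Quinn, Osei and Ruiz (Committee Chair).
Among Pereira, Bianchi and Romero, by date of appointment to current office (later first): Pereira (7 Nov 2009) before Bianchi and Romero (12 Jun 2006).
Among Bianchi and Romero, by date first returned to the chamber (later first) (reversed rule for this group): Bianchi (28 Dec 1997) before Romero (19 Feb 1997).
Among Quinn, Osei and Ruiz, by date of appointment to current office (later first): Quinn (19 Aug 2003) before Osei and Ruiz (24 Apr 2000).
Among Osei and Ruiz, by date first returned to the chamber (later first) (reversed rule for this group): Osei (24 Jun 1993) before Ruiz (28 Jun 1990).
Order: Pereira, Bianchi, Romero, Quinn, Osei, Ruiz. So position 2.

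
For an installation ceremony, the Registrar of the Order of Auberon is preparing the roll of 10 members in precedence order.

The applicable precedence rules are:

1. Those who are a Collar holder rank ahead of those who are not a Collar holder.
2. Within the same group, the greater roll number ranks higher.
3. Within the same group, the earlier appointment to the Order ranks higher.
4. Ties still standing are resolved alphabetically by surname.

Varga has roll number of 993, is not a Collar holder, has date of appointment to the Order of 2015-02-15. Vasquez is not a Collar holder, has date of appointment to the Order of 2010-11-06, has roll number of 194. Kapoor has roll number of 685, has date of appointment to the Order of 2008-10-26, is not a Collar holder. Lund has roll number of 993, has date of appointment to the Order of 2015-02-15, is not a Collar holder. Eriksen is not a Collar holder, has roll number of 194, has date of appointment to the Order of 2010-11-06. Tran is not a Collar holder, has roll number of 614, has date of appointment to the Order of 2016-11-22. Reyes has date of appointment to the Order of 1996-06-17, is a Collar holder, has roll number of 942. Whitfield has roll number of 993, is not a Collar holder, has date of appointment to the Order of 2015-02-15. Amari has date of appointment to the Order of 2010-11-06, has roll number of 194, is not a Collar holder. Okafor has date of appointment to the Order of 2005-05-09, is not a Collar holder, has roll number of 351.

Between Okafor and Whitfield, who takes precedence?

Whitfield

By the first rule: Reyes (a Collar holder); then Lund, Varga, Whitfield, Kapoor, Tran, Okafor, Amari, Eriksen and Vasquez (each not a Collar holder).
Among Lund, Varga, Whitfield, Kapoor, Tran, Okafor, Amari, Eriksen and Vasquez, by roll number (higher first): Lund, Varga and Whitfield (993) before Kapoor (685) before Tran (614) before Okafor (351) before Amari, Eriksen and Vasquez (194).
Lund, Varga and Whitfield all have date of appointment to the Order 2015-02-15, so the next rule applies.
Among Lund, Varga and Whitfield, alphabetically by surname: Lund before Varga before Whitfield.
Amari, Eriksen and Vasquez all have date of appointment to the Order 2010-11-06, so the next rule applies.
Among Amari, Eriksen and Vasquez, alphabetically by surname: Amari before Eriksen before Vasquez.
So Whitfield takes precedence.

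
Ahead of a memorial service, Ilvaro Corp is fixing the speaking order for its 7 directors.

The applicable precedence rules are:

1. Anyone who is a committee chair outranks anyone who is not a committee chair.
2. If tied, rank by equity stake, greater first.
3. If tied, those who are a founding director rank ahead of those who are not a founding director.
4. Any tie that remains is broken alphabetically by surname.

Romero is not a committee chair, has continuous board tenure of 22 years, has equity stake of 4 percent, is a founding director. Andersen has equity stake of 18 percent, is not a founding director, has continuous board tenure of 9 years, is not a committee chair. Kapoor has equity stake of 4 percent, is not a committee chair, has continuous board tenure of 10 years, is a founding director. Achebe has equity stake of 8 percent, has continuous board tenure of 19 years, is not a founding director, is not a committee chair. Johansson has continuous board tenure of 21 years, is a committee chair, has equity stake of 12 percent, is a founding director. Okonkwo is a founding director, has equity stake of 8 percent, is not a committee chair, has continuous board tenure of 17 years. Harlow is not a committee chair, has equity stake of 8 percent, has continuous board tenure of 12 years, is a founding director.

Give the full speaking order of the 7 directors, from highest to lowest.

By the first rule: Johansson (a committee chair); then Andersen, Harlow, Okonkwo, Achebe, Kapoor and Romero (each not a committee chair).
Among Andersen, Harlow, Okonkwo, Achebe, Kapoor and Romero, by equity stake (higher first): Andersen (18 percent) before Harlow, Okonkwo and Achebe (8 percent) before Kapoor and Romero (4 percent).
Among Harlow, Okonkwo and Achebe, a founding director before not a founding director: Harlow and Okonkwo (a founding director) before Achebe (not a founding director).
Among Harlow and Okonkwo, alphabetically by surname: Harlow before Okonkwo.
Kapoor and Romero are each a founding director, so the next rule applies.
Among Kapoor and Romero, alphabetically by surname: Kapoor before Romero.
Full order: Johansson, Andersen, Harlow, Okonkwo, Achebe, Kapoor, Romero.

Johansson, Andersen, Harlow, Okonkwo, Achebe, Kapoor, Romero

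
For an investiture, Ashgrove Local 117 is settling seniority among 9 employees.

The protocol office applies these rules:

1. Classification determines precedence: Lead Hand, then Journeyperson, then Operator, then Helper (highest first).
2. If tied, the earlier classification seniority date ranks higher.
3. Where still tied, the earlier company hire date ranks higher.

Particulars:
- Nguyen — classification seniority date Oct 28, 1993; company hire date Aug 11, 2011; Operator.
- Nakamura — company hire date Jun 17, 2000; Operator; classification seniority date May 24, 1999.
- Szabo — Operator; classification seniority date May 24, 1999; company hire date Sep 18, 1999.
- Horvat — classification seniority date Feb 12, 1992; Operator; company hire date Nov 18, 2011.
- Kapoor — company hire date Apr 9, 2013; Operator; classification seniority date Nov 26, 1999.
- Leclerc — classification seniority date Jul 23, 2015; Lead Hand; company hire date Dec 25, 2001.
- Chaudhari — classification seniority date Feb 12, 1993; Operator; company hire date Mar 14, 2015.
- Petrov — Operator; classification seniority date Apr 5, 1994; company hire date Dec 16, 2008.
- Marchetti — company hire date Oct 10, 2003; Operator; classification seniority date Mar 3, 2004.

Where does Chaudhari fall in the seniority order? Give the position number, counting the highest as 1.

By classification: Leclerc (Lead Hand); then Horvat, Chaudhari, Nguyen, Petrov, Szabo, Nakamura, Kapoor and Marchetti (Operator).
Among Horvat, Chaudhari, Nguyen, Petrov, Szabo, Nakamura, Kapoor and Marchetti, by classification seniority date (earlier first): Horvat (Feb 12, 1992) before Chaudhari (Feb 12, 1993) before Nguyen (Oct 28, 1993) before Petrov (Apr 5, 1994) before Szabo and Nakamura (May 24, 1999) before Kapoor (Nov 26, 1999) before Marchetti (Mar 3, 2004).
Among Szabo and Nakamura, by company hire date (earlier first): Szabo (Sep 18, 1999) before Nakamura (Jun 17, 2000).
Order: Leclerc, Horvat, Chaudhari, Nguyen, Petrov, Szabo, Nakamura, Kapoor, Marchetti. So position 3.

3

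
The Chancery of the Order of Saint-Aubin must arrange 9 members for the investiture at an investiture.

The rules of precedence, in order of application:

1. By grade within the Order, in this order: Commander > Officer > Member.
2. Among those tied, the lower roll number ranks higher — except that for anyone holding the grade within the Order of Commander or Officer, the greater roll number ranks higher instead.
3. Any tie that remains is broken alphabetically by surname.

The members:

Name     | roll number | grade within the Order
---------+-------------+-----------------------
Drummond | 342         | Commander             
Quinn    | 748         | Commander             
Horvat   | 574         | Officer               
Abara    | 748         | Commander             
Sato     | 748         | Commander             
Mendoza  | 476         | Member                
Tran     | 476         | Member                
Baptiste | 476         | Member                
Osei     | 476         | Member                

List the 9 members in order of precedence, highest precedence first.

Abara, Quinn, Sato, Drummond, Horvat, Baptiste, Mendoza, Osei, Tran

By grade within the Order: Abara, Quinn, Sato and Drummond (Commander); then Horvat (Officer); then Baptiste, Mendoza, Osei and Tran (Member).
Among Abara, Quinn, Sato and Drummond, by roll number (higher first) (reversed rule for this group): Abara, Quinn and Sato (748) before Drummond (342).
Among Abara, Quinn and Sato, alphabetically by surname: Abara before Quinn before Sato.
Baptiste, Mendoza, Osei and Tran all have roll number 476, so the next rule applies.
Among Baptiste, Mendoza, Osei and Tran, alphabetically by surname: Baptiste before Mendoza before Osei before Tran.
Full order: Abara, Quinn, Sato, Drummond, Horvat, Baptiste, Mendoza, Osei, Tran.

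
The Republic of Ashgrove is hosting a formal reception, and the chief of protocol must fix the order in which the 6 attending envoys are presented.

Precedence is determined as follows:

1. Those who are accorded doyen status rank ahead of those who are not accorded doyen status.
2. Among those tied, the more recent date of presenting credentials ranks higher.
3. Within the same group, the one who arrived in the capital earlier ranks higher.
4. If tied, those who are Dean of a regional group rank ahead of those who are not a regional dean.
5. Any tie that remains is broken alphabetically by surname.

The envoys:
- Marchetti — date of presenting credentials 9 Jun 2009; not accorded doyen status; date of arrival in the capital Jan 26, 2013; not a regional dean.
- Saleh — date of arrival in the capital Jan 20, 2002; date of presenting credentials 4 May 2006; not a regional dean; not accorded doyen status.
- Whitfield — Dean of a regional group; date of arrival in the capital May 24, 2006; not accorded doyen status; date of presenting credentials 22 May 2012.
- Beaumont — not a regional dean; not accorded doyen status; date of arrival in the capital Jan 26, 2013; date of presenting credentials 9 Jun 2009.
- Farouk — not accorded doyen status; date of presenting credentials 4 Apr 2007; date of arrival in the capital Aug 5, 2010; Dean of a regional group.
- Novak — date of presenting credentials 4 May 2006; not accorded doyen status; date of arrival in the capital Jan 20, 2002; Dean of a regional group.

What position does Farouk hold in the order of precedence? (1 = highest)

By the first rule: Whitfield, Beaumont, Marchetti, Farouk, Novak and Saleh (each not accorded doyen status).
Among Whitfield, Beaumont, Marchetti, Farouk, Novak and Saleh, by date of presenting credentials (later first): Whitfield (22 May 2012) before Beaumont and Marchetti (9 Jun 2009) before Farouk (4 Apr 2007) before Novak and Saleh (4 May 2006).
Beaumont and Marchetti both have date of arrival in the capital Jan 26, 2013, so the next rule applies.
Beaumont and Marchetti are each not a regional dean, so the next rule applies.
Among Beaumont and Marchetti, alphabetically by surname: Beaumont before Marchetti.
Novak and Saleh both have date of arrival in the capital Jan 20, 2002, so the next rule applies.
Among Novak and Saleh, Dean of a regional group before not a regional dean: Novak (Dean of a regional group) before Saleh (not a regional dean).
Order: Whitfield, Beaumont, Marchetti, Farouk, Novak, Saleh. So position 4.

4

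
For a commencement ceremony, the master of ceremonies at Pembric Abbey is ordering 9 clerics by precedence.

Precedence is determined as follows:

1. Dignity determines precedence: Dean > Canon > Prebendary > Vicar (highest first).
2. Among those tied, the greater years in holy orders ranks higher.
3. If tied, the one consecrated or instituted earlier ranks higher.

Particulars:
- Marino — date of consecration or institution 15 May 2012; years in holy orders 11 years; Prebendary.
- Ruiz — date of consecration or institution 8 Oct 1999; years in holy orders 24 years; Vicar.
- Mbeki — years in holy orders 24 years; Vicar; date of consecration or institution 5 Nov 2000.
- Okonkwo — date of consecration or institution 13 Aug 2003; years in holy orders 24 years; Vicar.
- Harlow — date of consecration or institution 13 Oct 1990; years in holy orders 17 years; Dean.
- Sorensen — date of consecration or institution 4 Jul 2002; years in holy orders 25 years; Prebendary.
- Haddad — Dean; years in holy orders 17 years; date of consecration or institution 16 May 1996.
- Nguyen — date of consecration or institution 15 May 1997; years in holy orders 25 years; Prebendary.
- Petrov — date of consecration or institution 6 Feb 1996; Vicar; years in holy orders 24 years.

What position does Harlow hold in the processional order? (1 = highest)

1

By dignity: Harlow and Haddad (Dean); then Nguyen, Sorensen and Marino (Prebendary); then Petrov, Ruiz, Mbeki and Okonkwo (Vicar).
Harlow and Haddad both have years in holy orders 17 years, so the next rule applies.
Among Harlow and Haddad, by date of consecration or institution (earlier first): Harlow (13 Oct 1990) before Haddad (16 May 1996).
Among Nguyen, Sorensen and Marino, by years in holy orders (higher first): Nguyen and Sorensen (25 years) before Marino (11 years).
Among Nguyen and Sorensen, by date of consecration or institution (earlier first): Nguyen (15 May 1997) before Sorensen (4 Jul 2002).
Petrov, Ruiz, Mbeki and Okonkwo all have years in holy orders 24 years, so the next rule applies.
Among Petrov, Ruiz, Mbeki and Okonkwo, by date of consecration or institution (earlier first): Petrov (6 Feb 1996) before Ruiz (8 Oct 1999) before Mbeki (5 Nov 2000) before Okonkwo (13 Aug 2003).
Order: Harlow, Haddad, Nguyen, Sorensen, Marino, Petrov, Ruiz, Mbeki, Okonkwo. So position 1.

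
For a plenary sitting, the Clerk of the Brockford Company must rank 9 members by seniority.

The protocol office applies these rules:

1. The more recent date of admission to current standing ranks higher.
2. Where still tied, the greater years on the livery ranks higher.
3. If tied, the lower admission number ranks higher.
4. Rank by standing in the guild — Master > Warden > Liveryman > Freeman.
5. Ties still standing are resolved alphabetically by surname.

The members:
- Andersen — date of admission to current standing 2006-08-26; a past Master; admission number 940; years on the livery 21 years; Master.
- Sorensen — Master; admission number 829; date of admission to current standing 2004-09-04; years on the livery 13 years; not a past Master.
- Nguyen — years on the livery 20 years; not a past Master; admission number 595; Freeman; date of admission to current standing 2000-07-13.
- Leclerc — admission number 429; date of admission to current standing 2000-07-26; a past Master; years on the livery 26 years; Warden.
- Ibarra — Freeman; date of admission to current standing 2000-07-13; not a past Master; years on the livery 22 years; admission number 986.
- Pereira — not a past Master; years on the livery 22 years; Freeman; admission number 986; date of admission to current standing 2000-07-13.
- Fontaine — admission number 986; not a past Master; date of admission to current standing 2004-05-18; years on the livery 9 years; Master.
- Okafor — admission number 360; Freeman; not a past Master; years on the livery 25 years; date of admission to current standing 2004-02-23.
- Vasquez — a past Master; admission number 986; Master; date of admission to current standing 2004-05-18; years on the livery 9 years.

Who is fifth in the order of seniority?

Okafor

By date of admission to current standing (later first): Andersen (2006-08-26); then Sorensen (2004-09-04); then Fontaine and Vasquez (both 2004-05-18); then Okafor (2004-02-23); then Leclerc (2000-07-26); then Ibarra, Pereira and Nguyen (each 2000-07-13).
Fontaine and Vasquez both have years on the livery 9 years, so the next rule applies.
Fontaine and Vasquez both have admission number 986, so the next rule applies.
Fontaine and Vasquez are each Master, so the next rule applies.
Among Fontaine and Vasquez, alphabetically by surname: Fontaine before Vasquez.
Among Ibarra, Pereira and Nguyen, by years on the livery (higher first): Ibarra and Pereira (22 years) before Nguyen (20 years).
Ibarra and Pereira both have admission number 986, so the next rule applies.
Ibarra and Pereira are each Freeman, so the next rule applies.
Among Ibarra and Pereira, alphabetically by surname: Ibarra before Pereira.
Order: Andersen, Sorensen, Fontaine, Vasquez, Okafor, Leclerc, Ibarra, Pereira, Nguyen.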